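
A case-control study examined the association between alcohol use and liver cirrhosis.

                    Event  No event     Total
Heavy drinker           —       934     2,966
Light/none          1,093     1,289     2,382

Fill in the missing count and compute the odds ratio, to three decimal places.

The missing cell is in the exposed row: 2966 − 934 = 2032.
So a = 2032, b = 934, c = 1093, d = 1289.
OR = (a·d)/(b·c) = (2032 × 1289) / (934 × 1093) = 2619248 / 1020862 = 2.56572

2.566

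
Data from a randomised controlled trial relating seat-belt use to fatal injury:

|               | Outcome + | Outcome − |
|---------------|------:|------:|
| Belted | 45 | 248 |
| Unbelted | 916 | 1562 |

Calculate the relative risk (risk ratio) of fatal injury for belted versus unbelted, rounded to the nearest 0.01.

Cells: a = 45, b = 248, c = 916, d = 1562.
Risk in exposed = 45/293 = 0.15358; risk in unexposed = 916/2478 = 0.36965.
RR = 0.15358 / 0.36965 = 0.41548
The risk is 58% lower among the exposed than among the unexposed.

0.42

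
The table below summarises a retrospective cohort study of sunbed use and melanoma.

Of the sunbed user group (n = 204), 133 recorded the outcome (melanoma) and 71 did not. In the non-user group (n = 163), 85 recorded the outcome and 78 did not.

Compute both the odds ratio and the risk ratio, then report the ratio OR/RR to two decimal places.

From the description: a = 133, b = 71, c = 85, d = 78.
OR = (133·78)/(71·85) = 10374/6035 = 1.71897
Risk in exposed = 133/204 = 0.65196; risk in unexposed = 85/163 = 0.52147; RR = 1.25023
OR/RR = 1.71897 / 1.25023 = 1.37492
The outcome is not rare, so the OR lies further from 1 than the RR.

1.37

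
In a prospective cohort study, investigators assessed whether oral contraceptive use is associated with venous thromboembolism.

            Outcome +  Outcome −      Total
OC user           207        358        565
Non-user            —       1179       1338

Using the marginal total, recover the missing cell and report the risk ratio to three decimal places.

The missing cell is in the unexposed row: 1338 − 1179 = 159.
So a = 207, b = 358, c = 159, d = 1179.
RR = [a/(a+b)] / [c/(c+d)] = (207/565) / (159/1338) = 0.36637/0.11883 = 3.08305

3.083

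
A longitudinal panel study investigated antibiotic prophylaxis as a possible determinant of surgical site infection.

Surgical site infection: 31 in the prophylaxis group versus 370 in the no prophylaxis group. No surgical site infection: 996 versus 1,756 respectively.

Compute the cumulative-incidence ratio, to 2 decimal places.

From the description: a = 31, b = 996, c = 370, d = 1756.
Risk in exposed = 31/1027 = 0.03019; risk in unexposed = 370/2126 = 0.17404.
RR = 0.03019 / 0.17404 = 0.17344
The risk is 83% lower among the exposed than among the unexposed.

0.17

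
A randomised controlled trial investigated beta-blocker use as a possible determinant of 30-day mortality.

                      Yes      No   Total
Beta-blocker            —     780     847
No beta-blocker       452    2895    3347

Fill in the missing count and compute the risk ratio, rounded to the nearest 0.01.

0.59

The missing cell is in the exposed row: 847 − 780 = 67.
So a = 67, b = 780, c = 452, d = 2895.
RR = [a/(a+b)] / [c/(c+d)] = (67/847) / (452/3347) = 0.07910/0.13505 = 0.58575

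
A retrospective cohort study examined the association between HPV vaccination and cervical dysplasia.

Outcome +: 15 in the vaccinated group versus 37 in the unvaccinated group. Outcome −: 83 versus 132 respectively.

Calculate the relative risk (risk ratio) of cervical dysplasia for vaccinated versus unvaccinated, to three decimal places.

From the description: a = 15, b = 83, c = 37, d = 132.
Risk in exposed = 15/98 = 0.15306; risk in unexposed = 37/169 = 0.21893.
RR = 0.15306 / 0.21893 = 0.69912
The risk is 30% lower among the exposed than among the unexposed.

0.699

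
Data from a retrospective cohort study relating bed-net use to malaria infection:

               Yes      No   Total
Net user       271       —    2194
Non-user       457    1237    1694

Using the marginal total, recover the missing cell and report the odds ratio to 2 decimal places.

The missing cell is in the exposed row: 2194 − 271 = 1923.
So a = 271, b = 1923, c = 457, d = 1237.
OR = (a·d)/(b·c) = (271 × 1237) / (1923 × 457) = 335227 / 878811 = 0.38146

0.38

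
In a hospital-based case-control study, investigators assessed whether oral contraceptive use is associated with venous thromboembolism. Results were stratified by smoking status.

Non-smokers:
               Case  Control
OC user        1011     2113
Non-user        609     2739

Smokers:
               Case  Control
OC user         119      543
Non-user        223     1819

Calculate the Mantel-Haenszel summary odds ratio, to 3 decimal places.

OR_MH = Σ(aᵢdᵢ/nᵢ) / Σ(bᵢcᵢ/nᵢ), where nᵢ is the stratum total.
Stratum 1 (Non-smokers): n = 6472; a·d/n = 1011·2739/6472 = 427.8629; b·c/n = 2113·609/6472 = 198.8283
Stratum 2 (Smokers): n = 2704; a·d/n = 119·1819/2704 = 80.0521; b·c/n = 543·223/2704 = 44.7814
OR_MH = (427.8629 + 80.0521) / (198.8283 + 44.7814) = 507.9151 / 243.6098 = 2.08495

2.085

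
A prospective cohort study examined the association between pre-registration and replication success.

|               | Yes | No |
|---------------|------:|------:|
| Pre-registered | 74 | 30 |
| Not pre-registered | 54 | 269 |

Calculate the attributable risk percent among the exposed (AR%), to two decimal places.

Cells: a = 74, b = 30, c = 54, d = 269.
Risk in exposed = 74/104 = 0.71154; risk in unexposed = 54/323 = 0.16718.
RR = 0.71154/0.16718 = 4.25605
AR% = (RR − 1)/RR × 100 = (4.25605 − 1)/4.25605 × 100 = 76.5041%

76.50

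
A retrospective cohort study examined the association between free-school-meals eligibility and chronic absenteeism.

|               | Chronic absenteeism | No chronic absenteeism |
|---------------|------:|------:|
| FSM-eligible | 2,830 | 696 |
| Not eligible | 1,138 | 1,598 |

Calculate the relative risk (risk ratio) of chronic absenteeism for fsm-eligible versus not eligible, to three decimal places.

Cells: a = 2830, b = 696, c = 1138, d = 1598.
Risk in exposed = 2830/3526 = 0.80261; risk in unexposed = 1138/2736 = 0.41594.
RR = 0.80261 / 0.41594 = 1.92965
The risk among the exposed is 1.93 times that among the unexposed.

1.930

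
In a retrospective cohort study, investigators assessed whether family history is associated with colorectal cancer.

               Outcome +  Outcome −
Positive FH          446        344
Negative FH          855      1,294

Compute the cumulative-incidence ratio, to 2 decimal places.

1.42

Cells: a = 446, b = 344, c = 855, d = 1294.
Risk in exposed = 446/790 = 0.56456; risk in unexposed = 855/2149 = 0.39786.
RR = 0.56456 / 0.39786 = 1.41899
The risk among the exposed is 1.42 times that among the unexposed.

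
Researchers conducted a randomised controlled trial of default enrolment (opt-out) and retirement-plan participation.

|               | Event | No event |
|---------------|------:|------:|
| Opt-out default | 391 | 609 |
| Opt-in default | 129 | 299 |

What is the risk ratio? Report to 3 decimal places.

Cells: a = 391, b = 609, c = 129, d = 299.
Risk in exposed = 391/1000 = 0.39100; risk in unexposed = 129/428 = 0.30140.
RR = 0.39100 / 0.30140 = 1.29727
The risk among the exposed is 1.30 times that among the unexposed.

1.297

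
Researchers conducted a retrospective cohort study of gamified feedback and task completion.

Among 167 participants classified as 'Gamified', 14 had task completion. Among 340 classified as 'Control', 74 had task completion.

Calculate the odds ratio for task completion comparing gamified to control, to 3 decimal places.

From the description: a = 14, b = 153, c = 74, d = 266.
OR = (a·d)/(b·c) = (14 × 266) / (153 × 74) = 3724 / 11322 = 0.32892
Exposure is associated with lower odds of task completion (OR = 0.33 < 1).

0.329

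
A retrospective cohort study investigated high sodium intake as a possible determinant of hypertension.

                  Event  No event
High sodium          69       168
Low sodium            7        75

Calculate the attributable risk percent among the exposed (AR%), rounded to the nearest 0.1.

Cells: a = 69, b = 168, c = 7, d = 75.
Risk in exposed = 69/237 = 0.29114; risk in unexposed = 7/82 = 0.08537.
RR = 0.29114/0.08537 = 3.41049
AR% = (RR − 1)/RR × 100 = (3.41049 − 1)/3.41049 × 100 = 70.6787%

70.7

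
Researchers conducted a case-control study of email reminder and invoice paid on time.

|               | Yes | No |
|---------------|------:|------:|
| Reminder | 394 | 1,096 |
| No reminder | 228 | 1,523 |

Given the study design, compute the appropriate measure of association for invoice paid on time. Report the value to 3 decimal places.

2.401

Cells: a = 394, b = 1096, c = 228, d = 1523.
This is a case-control study: participants were sampled on outcome status, so risks in the source population cannot be estimated directly — relative risk is not valid here. The odds ratio is the appropriate measure.
OR = (a·d)/(b·c) = (394 × 1523) / (1096 × 228) = 600062 / 249888 = 2.40132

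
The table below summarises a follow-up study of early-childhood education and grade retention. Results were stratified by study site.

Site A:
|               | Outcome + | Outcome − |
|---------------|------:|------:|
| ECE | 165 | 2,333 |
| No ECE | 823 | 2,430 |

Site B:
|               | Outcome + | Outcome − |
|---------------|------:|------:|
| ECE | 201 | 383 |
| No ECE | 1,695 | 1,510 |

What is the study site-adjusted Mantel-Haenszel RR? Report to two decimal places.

0.43

RR_MH = Σ(aᵢ·n₀ᵢ/nᵢ) / Σ(cᵢ·n₁ᵢ/nᵢ), with n₁ᵢ = aᵢ+bᵢ (exposed), n₀ᵢ = cᵢ+dᵢ (unexposed), nᵢ = n₁ᵢ+n₀ᵢ.
Stratum 1 (Site A): n₁ = 2498, n₀ = 3253, n = 5751; a·n₀/n = 165·3253/5751 = 93.3307; c·n₁/n = 823·2498/5751 = 357.4777
Stratum 2 (Site B): n₁ = 584, n₀ = 3205, n = 3789; a·n₀/n = 201·3205/3789 = 170.0198; c·n₁/n = 1695·584/3789 = 261.2510
RR_MH = (93.3307 + 170.0198) / (357.4777 + 261.2510) = 263.3505 / 618.7286 = 0.42563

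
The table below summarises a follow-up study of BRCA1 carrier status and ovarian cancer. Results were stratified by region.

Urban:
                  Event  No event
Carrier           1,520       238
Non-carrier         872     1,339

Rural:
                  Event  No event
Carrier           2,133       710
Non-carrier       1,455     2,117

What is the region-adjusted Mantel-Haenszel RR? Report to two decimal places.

1.97

RR_MH = Σ(aᵢ·n₀ᵢ/nᵢ) / Σ(cᵢ·n₁ᵢ/nᵢ), with n₁ᵢ = aᵢ+bᵢ (exposed), n₀ᵢ = cᵢ+dᵢ (unexposed), nᵢ = n₁ᵢ+n₀ᵢ.
Stratum 1 (Urban): n₁ = 1758, n₀ = 2211, n = 3969; a·n₀/n = 1520·2211/3969 = 846.7423; c·n₁/n = 872·1758/3969 = 386.2373
Stratum 2 (Rural): n₁ = 2843, n₀ = 3572, n = 6415; a·n₀/n = 2133·3572/6415 = 1187.6970; c·n₁/n = 1455·2843/6415 = 644.8270
RR_MH = (846.7423 + 1187.6970) / (386.2373 + 644.8270) = 2034.4392 / 1031.0643 = 1.97314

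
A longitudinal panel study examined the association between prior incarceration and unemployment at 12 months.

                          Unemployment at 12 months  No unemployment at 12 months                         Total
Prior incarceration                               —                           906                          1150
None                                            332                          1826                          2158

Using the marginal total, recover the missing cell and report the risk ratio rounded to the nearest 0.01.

The missing cell is in the exposed row: 1150 − 906 = 244.
So a = 244, b = 906, c = 332, d = 1826.
RR = [a/(a+b)] / [c/(c+d)] = (244/1150) / (332/2158) = 0.21217/0.15385 = 1.37913

1.38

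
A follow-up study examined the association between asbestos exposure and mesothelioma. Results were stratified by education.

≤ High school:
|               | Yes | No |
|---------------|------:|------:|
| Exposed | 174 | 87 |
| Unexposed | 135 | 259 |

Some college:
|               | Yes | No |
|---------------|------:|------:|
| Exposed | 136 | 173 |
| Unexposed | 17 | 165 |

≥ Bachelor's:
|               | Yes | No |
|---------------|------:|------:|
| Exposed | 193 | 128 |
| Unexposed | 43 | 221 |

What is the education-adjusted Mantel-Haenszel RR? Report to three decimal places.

2.749

RR_MH = Σ(aᵢ·n₀ᵢ/nᵢ) / Σ(cᵢ·n₁ᵢ/nᵢ), with n₁ᵢ = aᵢ+bᵢ (exposed), n₀ᵢ = cᵢ+dᵢ (unexposed), nᵢ = n₁ᵢ+n₀ᵢ.
Stratum 1 (≤ High school): n₁ = 261, n₀ = 394, n = 655; a·n₀/n = 174·394/655 = 104.6656; c·n₁/n = 135·261/655 = 53.7939
Stratum 2 (Some college): n₁ = 309, n₀ = 182, n = 491; a·n₀/n = 136·182/491 = 50.4114; c·n₁/n = 17·309/491 = 10.6986
Stratum 3 (≥ Bachelor's): n₁ = 321, n₀ = 264, n = 585; a·n₀/n = 193·264/585 = 87.0974; c·n₁/n = 43·321/585 = 23.5949
RR_MH = (104.6656 + 50.4114 + 87.0974) / (53.7939 + 10.6986 + 23.5949) = 242.1745 / 88.0873 = 2.74925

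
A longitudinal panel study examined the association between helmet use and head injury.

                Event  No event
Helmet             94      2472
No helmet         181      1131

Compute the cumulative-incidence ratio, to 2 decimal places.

Cells: a = 94, b = 2472, c = 181, d = 1131.
Risk in exposed = 94/2566 = 0.03663; risk in unexposed = 181/1312 = 0.13796.
RR = 0.03663 / 0.13796 = 0.26554
The risk is 73% lower among the exposed than among the unexposed.

0.27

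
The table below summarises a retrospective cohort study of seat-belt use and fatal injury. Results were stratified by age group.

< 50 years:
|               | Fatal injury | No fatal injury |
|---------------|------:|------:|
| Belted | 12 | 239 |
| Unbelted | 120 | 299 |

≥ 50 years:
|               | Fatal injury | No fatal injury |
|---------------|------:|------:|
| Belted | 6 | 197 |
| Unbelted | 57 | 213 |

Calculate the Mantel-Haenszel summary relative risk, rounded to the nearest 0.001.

0.157

RR_MH = Σ(aᵢ·n₀ᵢ/nᵢ) / Σ(cᵢ·n₁ᵢ/nᵢ), with n₁ᵢ = aᵢ+bᵢ (exposed), n₀ᵢ = cᵢ+dᵢ (unexposed), nᵢ = n₁ᵢ+n₀ᵢ.
Stratum 1 (< 50 years): n₁ = 251, n₀ = 419, n = 670; a·n₀/n = 12·419/670 = 7.5045; c·n₁/n = 120·251/670 = 44.9552
Stratum 2 (≥ 50 years): n₁ = 203, n₀ = 270, n = 473; a·n₀/n = 6·270/473 = 3.4249; c·n₁/n = 57·203/473 = 24.4630
RR_MH = (7.5045 + 3.4249) / (44.9552 + 24.4630) = 10.9294 / 69.4182 = 0.15744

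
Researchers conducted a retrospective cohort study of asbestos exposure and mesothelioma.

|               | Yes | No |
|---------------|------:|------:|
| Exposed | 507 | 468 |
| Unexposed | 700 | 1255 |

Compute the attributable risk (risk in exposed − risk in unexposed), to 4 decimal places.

0.1619

Cells: a = 507, b = 468, c = 700, d = 1255.
Risk in exposed = 507/975 = 0.520000; risk in unexposed = 700/1955 = 0.358056.
Risk difference = 0.520000 − 0.358056 = 0.161944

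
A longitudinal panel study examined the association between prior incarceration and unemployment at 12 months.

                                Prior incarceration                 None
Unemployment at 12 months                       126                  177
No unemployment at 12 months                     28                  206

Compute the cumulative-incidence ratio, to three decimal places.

1.770

Reading the table with exposure as columns: a = 126 (Prior incarceration, case), b = 28 (Prior incarceration, non-case), c = 177 (None, case), d = 206.
Risk in exposed = 126/154 = 0.81818; risk in unexposed = 177/383 = 0.46214.
RR = 0.81818 / 0.46214 = 1.77042
The risk among the exposed is 1.77 times that among the unexposed.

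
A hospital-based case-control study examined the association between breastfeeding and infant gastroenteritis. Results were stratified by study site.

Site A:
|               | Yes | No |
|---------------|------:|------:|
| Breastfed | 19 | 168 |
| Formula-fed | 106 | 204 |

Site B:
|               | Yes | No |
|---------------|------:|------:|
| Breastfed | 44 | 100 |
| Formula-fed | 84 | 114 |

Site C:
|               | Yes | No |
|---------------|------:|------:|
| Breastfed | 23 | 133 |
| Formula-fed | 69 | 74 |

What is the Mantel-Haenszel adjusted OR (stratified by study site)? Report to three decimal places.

OR_MH = Σ(aᵢdᵢ/nᵢ) / Σ(bᵢcᵢ/nᵢ), where nᵢ is the stratum total.
Stratum 1 (Site A): n = 497; a·d/n = 19·204/497 = 7.7988; b·c/n = 168·106/497 = 35.8310
Stratum 2 (Site B): n = 342; a·d/n = 44·114/342 = 14.6667; b·c/n = 100·84/342 = 24.5614
Stratum 3 (Site C): n = 299; a·d/n = 23·74/299 = 5.6923; b·c/n = 133·69/299 = 30.6923
OR_MH = (7.7988 + 14.6667 + 5.6923) / (35.8310 + 24.5614 + 30.6923) = 28.1578 / 91.0847 = 0.30914

0.309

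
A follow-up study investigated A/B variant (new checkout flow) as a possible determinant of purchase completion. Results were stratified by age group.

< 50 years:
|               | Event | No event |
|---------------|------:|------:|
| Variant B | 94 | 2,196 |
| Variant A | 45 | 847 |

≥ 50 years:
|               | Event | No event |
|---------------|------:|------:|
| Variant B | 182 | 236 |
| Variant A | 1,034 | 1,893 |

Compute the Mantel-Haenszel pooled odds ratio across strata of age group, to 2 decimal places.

1.23

OR_MH = Σ(aᵢdᵢ/nᵢ) / Σ(bᵢcᵢ/nᵢ), where nᵢ is the stratum total.
Stratum 1 (< 50 years): n = 3182; a·d/n = 94·847/3182 = 25.0214; b·c/n = 2196·45/3182 = 31.0559
Stratum 2 (≥ 50 years): n = 3345; a·d/n = 182·1893/3345 = 102.9973; b·c/n = 236·1034/3345 = 72.9519
OR_MH = (25.0214 + 102.9973) / (31.0559 + 72.9519) = 128.0187 / 104.0078 = 1.23086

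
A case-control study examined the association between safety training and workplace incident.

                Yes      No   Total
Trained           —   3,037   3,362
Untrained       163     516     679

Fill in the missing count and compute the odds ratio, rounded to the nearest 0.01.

The missing cell is in the exposed row: 3362 − 3037 = 325.
So a = 325, b = 3037, c = 163, d = 516.
OR = (a·d)/(b·c) = (325 × 516) / (3037 × 163) = 167700 / 495031 = 0.33877

0.34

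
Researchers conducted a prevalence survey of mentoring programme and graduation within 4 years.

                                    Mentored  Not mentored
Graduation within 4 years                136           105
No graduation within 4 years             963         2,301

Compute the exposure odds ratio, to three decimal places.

3.095

Reading the table with exposure as columns: a = 136 (Mentored, case), b = 963 (Mentored, non-case), c = 105 (Not mentored, case), d = 2301.
OR = (a·d)/(b·c) = (136 × 2301) / (963 × 105) = 312936 / 101115 = 3.09485
The odds of graduation within 4 years are about 3.09 times as high in the mentored group.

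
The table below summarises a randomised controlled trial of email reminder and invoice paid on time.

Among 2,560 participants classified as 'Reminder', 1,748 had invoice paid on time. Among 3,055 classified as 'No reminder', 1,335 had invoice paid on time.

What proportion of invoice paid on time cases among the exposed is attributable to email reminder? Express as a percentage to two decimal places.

From the description: a = 1748, b = 812, c = 1335, d = 1720.
Risk in exposed = 1748/2560 = 0.68281; risk in unexposed = 1335/3055 = 0.43699.
RR = 0.68281/0.43699 = 1.56254
AR% = (RR − 1)/RR × 100 = (1.56254 − 1)/1.56254 × 100 = 36.0017%

36.00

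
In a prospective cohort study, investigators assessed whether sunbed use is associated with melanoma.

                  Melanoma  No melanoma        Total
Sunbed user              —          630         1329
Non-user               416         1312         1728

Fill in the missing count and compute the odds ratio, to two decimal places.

The missing cell is in the exposed row: 1329 − 630 = 699.
So a = 699, b = 630, c = 416, d = 1312.
OR = (a·d)/(b·c) = (699 × 1312) / (630 × 416) = 917088 / 262080 = 3.49927

3.50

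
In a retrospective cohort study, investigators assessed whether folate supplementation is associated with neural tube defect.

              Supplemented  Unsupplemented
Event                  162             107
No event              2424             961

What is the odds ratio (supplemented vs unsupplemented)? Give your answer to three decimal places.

0.600

Reading the table with exposure as columns: a = 162 (Supplemented, case), b = 2424 (Supplemented, non-case), c = 107 (Unsupplemented, case), d = 961.
OR = (a·d)/(b·c) = (162 × 961) / (2424 × 107) = 155682 / 259368 = 0.60024
Exposure is associated with lower odds of neural tube defect (OR = 0.60 < 1).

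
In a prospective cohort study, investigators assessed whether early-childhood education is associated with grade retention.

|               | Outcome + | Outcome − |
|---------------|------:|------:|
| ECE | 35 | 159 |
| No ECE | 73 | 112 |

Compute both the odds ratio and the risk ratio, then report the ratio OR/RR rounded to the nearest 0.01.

Cells: a = 35, b = 159, c = 73, d = 112.
OR = (35·112)/(159·73) = 3920/11607 = 0.33773
Risk in exposed = 35/194 = 0.18041; risk in unexposed = 73/185 = 0.39459; RR = 0.45721
OR/RR = 0.33773 / 0.45721 = 0.73867
The outcome is not rare, so the OR lies further from 1 than the RR.

0.74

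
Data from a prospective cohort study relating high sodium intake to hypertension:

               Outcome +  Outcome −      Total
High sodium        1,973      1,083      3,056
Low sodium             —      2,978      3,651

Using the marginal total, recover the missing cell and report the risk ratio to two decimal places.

3.50

The missing cell is in the unexposed row: 3651 − 2978 = 673.
So a = 1973, b = 1083, c = 673, d = 2978.
RR = [a/(a+b)] / [c/(c+d)] = (1973/3056) / (673/3651) = 0.64562/0.18433 = 3.50244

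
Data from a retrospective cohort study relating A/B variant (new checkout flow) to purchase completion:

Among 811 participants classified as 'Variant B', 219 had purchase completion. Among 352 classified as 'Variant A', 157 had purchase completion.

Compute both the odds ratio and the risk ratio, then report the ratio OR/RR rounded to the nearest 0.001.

From the description: a = 219, b = 592, c = 157, d = 195.
OR = (219·195)/(592·157) = 42705/92944 = 0.45947
Risk in exposed = 219/811 = 0.27004; risk in unexposed = 157/352 = 0.44602; RR = 0.60543
OR/RR = 0.45947 / 0.60543 = 0.75891
The outcome is not rare, so the OR lies further from 1 than the RR.

0.759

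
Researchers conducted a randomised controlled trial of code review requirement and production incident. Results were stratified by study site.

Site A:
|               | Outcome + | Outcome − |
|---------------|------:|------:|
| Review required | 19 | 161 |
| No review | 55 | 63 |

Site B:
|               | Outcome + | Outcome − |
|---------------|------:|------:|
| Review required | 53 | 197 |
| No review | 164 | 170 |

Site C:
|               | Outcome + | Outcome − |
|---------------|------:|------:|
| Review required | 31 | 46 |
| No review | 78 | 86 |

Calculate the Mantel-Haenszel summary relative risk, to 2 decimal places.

0.46

RR_MH = Σ(aᵢ·n₀ᵢ/nᵢ) / Σ(cᵢ·n₁ᵢ/nᵢ), with n₁ᵢ = aᵢ+bᵢ (exposed), n₀ᵢ = cᵢ+dᵢ (unexposed), nᵢ = n₁ᵢ+n₀ᵢ.
Stratum 1 (Site A): n₁ = 180, n₀ = 118, n = 298; a·n₀/n = 19·118/298 = 7.5235; c·n₁/n = 55·180/298 = 33.2215
Stratum 2 (Site B): n₁ = 250, n₀ = 334, n = 584; a·n₀/n = 53·334/584 = 30.3116; c·n₁/n = 164·250/584 = 70.2055
Stratum 3 (Site C): n₁ = 77, n₀ = 164, n = 241; a·n₀/n = 31·164/241 = 21.0954; c·n₁/n = 78·77/241 = 24.9212
RR_MH = (7.5235 + 30.3116 + 21.0954) / (33.2215 + 70.2055 + 24.9212) = 58.9306 / 128.3481 = 0.45915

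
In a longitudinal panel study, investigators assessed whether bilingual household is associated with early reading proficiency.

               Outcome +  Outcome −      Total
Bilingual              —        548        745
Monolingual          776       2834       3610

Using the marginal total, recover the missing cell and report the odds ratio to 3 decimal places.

1.313

The missing cell is in the exposed row: 745 − 548 = 197.
So a = 197, b = 548, c = 776, d = 2834.
OR = (a·d)/(b·c) = (197 × 2834) / (548 × 776) = 558298 / 425248 = 1.31288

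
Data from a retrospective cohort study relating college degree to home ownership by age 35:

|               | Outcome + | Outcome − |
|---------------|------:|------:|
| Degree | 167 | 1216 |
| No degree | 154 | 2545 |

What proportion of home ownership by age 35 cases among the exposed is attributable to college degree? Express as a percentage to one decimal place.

52.7

Cells: a = 167, b = 1216, c = 154, d = 2545.
Risk in exposed = 167/1383 = 0.12075; risk in unexposed = 154/2699 = 0.05706.
RR = 0.12075/0.05706 = 2.11630
AR% = (RR − 1)/RR × 100 = (2.11630 − 1)/2.11630 × 100 = 52.7476%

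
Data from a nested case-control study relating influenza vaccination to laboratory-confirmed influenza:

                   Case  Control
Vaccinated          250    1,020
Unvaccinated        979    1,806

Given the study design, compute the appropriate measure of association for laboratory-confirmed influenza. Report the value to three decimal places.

Cells: a = 250, b = 1020, c = 979, d = 1806.
This is a nested case-control study: participants were sampled on outcome status, so risks in the source population cannot be estimated directly — relative risk is not valid here. The odds ratio is the appropriate measure.
OR = (a·d)/(b·c) = (250 × 1806) / (1020 × 979) = 451500 / 998580 = 0.45214

0.452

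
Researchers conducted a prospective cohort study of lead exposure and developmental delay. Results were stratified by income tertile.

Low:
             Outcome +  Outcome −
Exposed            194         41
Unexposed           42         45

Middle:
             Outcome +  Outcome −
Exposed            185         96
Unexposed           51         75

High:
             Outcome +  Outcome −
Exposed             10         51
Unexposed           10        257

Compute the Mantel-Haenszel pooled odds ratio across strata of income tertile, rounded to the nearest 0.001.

3.647

OR_MH = Σ(aᵢdᵢ/nᵢ) / Σ(bᵢcᵢ/nᵢ), where nᵢ is the stratum total.
Stratum 1 (Low): n = 322; a·d/n = 194·45/322 = 27.1118; b·c/n = 41·42/322 = 5.3478
Stratum 2 (Middle): n = 407; a·d/n = 185·75/407 = 34.0909; b·c/n = 96·51/407 = 12.0295
Stratum 3 (High): n = 328; a·d/n = 10·257/328 = 7.8354; b·c/n = 51·10/328 = 1.5549
OR_MH = (27.1118 + 34.0909 + 7.8354) / (5.3478 + 12.0295 + 1.5549) = 69.0381 / 18.9322 = 3.64660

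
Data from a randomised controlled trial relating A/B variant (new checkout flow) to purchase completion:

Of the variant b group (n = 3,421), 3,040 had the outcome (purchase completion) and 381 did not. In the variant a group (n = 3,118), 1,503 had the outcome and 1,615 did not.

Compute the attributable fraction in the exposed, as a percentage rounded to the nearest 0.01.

45.75

From the description: a = 3040, b = 381, c = 1503, d = 1615.
Risk in exposed = 3040/3421 = 0.88863; risk in unexposed = 1503/3118 = 0.48204.
RR = 0.88863/0.48204 = 1.84348
AR% = (RR − 1)/RR × 100 = (1.84348 − 1)/1.84348 × 100 = 45.7547%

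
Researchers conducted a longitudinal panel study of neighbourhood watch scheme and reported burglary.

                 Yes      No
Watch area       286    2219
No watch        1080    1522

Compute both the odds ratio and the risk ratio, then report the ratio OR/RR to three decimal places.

Cells: a = 286, b = 2219, c = 1080, d = 1522.
OR = (286·1522)/(2219·1080) = 435292/2396520 = 0.18164
Risk in exposed = 286/2505 = 0.11417; risk in unexposed = 1080/2602 = 0.41507; RR = 0.27507
OR/RR = 0.18164 / 0.27507 = 0.66033
The outcome is not rare, so the OR lies further from 1 than the RR.

0.660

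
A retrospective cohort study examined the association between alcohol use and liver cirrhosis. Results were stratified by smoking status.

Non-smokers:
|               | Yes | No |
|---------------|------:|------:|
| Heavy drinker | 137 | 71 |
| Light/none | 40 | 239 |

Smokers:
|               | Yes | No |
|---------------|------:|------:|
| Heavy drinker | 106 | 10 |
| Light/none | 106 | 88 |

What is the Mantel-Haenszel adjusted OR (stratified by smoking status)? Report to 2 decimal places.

10.52

OR_MH = Σ(aᵢdᵢ/nᵢ) / Σ(bᵢcᵢ/nᵢ), where nᵢ is the stratum total.
Stratum 1 (Non-smokers): n = 487; a·d/n = 137·239/487 = 67.2341; b·c/n = 71·40/487 = 5.8316
Stratum 2 (Smokers): n = 310; a·d/n = 106·88/310 = 30.0903; b·c/n = 10·106/310 = 3.4194
OR_MH = (67.2341 + 30.0903) / (5.8316 + 3.4194) = 97.3244 / 9.2510 = 10.52045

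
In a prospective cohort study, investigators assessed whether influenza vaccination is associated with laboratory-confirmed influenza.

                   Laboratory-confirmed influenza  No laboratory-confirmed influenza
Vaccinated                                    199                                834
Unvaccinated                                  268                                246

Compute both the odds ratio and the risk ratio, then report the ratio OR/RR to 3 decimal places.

Cells: a = 199, b = 834, c = 268, d = 246.
OR = (199·246)/(834·268) = 48954/223512 = 0.21902
Risk in exposed = 199/1033 = 0.19264; risk in unexposed = 268/514 = 0.52140; RR = 0.36947
OR/RR = 0.21902 / 0.36947 = 0.59280
The outcome is not rare, so the OR lies further from 1 than the RR.

0.593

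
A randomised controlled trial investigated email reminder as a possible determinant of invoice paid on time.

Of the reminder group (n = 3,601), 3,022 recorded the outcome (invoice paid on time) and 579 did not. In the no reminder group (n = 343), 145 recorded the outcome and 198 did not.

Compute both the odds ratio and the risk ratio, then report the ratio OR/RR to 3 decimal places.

From the description: a = 3022, b = 579, c = 145, d = 198.
OR = (3022·198)/(579·145) = 598356/83955 = 7.12710
Risk in exposed = 3022/3601 = 0.83921; risk in unexposed = 145/343 = 0.42274; RR = 1.98517
OR/RR = 7.12710 / 1.98517 = 3.59018
The outcome is not rare, so the OR lies further from 1 than the RR.

3.590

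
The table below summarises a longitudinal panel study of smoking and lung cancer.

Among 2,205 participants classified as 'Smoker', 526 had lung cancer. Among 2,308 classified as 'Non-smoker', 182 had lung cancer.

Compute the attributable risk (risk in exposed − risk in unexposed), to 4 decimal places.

0.1597

From the description: a = 526, b = 1679, c = 182, d = 2126.
Risk in exposed = 526/2205 = 0.238549; risk in unexposed = 182/2308 = 0.078856.
Risk difference = 0.238549 − 0.078856 = 0.159693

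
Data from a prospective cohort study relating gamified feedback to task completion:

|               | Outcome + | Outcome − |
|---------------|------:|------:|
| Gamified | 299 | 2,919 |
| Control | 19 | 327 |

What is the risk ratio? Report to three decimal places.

1.692

Cells: a = 299, b = 2919, c = 19, d = 327.
Risk in exposed = 299/3218 = 0.09291; risk in unexposed = 19/346 = 0.05491.
RR = 0.09291 / 0.05491 = 1.69203
The risk among the exposed is 1.69 times that among the unexposed.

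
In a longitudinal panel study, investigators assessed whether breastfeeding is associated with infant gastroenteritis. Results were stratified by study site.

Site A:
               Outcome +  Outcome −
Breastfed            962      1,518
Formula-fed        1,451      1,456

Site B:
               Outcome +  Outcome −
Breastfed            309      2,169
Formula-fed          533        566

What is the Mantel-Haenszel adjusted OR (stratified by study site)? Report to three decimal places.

OR_MH = Σ(aᵢdᵢ/nᵢ) / Σ(bᵢcᵢ/nᵢ), where nᵢ is the stratum total.
Stratum 1 (Site A): n = 5387; a·d/n = 962·1456/5387 = 260.0097; b·c/n = 1518·1451/5387 = 408.8766
Stratum 2 (Site B): n = 3577; a·d/n = 309·566/3577 = 48.8940; b·c/n = 2169·533/3577 = 323.1974
OR_MH = (260.0097 + 48.8940) / (408.8766 + 323.1974) = 308.9037 / 732.0739 = 0.42196

0.422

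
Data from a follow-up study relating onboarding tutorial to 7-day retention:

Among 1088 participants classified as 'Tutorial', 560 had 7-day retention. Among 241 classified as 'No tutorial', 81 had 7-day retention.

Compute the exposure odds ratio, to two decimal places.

From the description: a = 560, b = 528, c = 81, d = 160.
OR = (a·d)/(b·c) = (560 × 160) / (528 × 81) = 89600 / 42768 = 2.09502
The odds of 7-day retention are about 2.10 times as high in the tutorial group.

2.10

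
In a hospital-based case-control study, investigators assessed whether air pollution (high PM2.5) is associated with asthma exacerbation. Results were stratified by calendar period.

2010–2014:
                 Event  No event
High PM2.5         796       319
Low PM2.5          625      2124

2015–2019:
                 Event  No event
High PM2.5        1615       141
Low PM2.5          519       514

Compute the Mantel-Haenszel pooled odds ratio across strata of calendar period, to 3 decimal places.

9.445

OR_MH = Σ(aᵢdᵢ/nᵢ) / Σ(bᵢcᵢ/nᵢ), where nᵢ is the stratum total.
Stratum 1 (2010–2014): n = 3864; a·d/n = 796·2124/3864 = 437.5528; b·c/n = 319·625/3864 = 51.5981
Stratum 2 (2015–2019): n = 2789; a·d/n = 1615·514/2789 = 297.6371; b·c/n = 141·519/2789 = 26.2384
OR_MH = (437.5528 + 297.6371) / (51.5981 + 26.2384) = 735.1899 / 77.8365 = 9.44531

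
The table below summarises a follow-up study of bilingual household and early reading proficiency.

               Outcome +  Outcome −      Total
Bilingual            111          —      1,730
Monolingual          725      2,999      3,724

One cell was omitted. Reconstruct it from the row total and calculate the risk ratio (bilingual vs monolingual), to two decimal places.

0.33

The missing cell is in the exposed row: 1730 − 111 = 1619.
So a = 111, b = 1619, c = 725, d = 2999.
RR = [a/(a+b)] / [c/(c+d)] = (111/1730) / (725/3724) = 0.06416/0.19468 = 0.32957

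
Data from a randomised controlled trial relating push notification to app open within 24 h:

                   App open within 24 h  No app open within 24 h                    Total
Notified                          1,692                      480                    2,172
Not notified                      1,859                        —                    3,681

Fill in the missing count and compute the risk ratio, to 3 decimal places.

1.543

The missing cell is in the unexposed row: 3681 − 1859 = 1822.
So a = 1692, b = 480, c = 1859, d = 1822.
RR = [a/(a+b)] / [c/(c+d)] = (1692/2172) / (1859/3681) = 0.77901/0.50503 = 1.54251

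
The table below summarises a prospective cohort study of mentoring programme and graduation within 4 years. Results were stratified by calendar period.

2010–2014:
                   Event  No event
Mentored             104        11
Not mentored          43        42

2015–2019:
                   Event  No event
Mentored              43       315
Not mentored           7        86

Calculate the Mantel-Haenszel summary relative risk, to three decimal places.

RR_MH = Σ(aᵢ·n₀ᵢ/nᵢ) / Σ(cᵢ·n₁ᵢ/nᵢ), with n₁ᵢ = aᵢ+bᵢ (exposed), n₀ᵢ = cᵢ+dᵢ (unexposed), nᵢ = n₁ᵢ+n₀ᵢ.
Stratum 1 (2010–2014): n₁ = 115, n₀ = 85, n = 200; a·n₀/n = 104·85/200 = 44.2000; c·n₁/n = 43·115/200 = 24.7250
Stratum 2 (2015–2019): n₁ = 358, n₀ = 93, n = 451; a·n₀/n = 43·93/451 = 8.8670; c·n₁/n = 7·358/451 = 5.5565
RR_MH = (44.2000 + 8.8670) / (24.7250 + 5.5565) = 53.0670 / 30.2815 = 1.75245

1.752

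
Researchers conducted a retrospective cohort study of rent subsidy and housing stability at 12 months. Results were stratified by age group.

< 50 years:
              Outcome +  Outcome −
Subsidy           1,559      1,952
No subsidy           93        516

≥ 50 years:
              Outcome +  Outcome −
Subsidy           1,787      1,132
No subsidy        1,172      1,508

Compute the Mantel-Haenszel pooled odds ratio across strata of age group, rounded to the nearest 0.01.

2.41

OR_MH = Σ(aᵢdᵢ/nᵢ) / Σ(bᵢcᵢ/nᵢ), where nᵢ is the stratum total.
Stratum 1 (< 50 years): n = 4120; a·d/n = 1559·516/4120 = 195.2534; b·c/n = 1952·93/4120 = 44.0621
Stratum 2 (≥ 50 years): n = 5599; a·d/n = 1787·1508/5599 = 481.2995; b·c/n = 1132·1172/5599 = 236.9537
OR_MH = (195.2534 + 481.2995) / (44.0621 + 236.9537) = 676.5529 / 281.0159 = 2.40753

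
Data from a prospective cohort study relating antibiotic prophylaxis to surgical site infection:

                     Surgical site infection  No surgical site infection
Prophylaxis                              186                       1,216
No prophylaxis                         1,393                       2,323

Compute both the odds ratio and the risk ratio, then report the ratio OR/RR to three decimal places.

Cells: a = 186, b = 1216, c = 1393, d = 2323.
OR = (186·2323)/(1216·1393) = 432078/1693888 = 0.25508
Risk in exposed = 186/1402 = 0.13267; risk in unexposed = 1393/3716 = 0.37487; RR = 0.35391
OR/RR = 0.25508 / 0.35391 = 0.72076
The outcome is not rare, so the OR lies further from 1 than the RR.

0.721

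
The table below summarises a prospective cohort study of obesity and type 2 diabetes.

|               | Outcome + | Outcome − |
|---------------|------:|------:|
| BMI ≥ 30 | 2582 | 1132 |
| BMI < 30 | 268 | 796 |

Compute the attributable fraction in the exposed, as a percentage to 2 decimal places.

63.77

Cells: a = 2582, b = 1132, c = 268, d = 796.
Risk in exposed = 2582/3714 = 0.69521; risk in unexposed = 268/1064 = 0.25188.
RR = 0.69521/0.25188 = 2.76008
AR% = (RR − 1)/RR × 100 = (2.76008 − 1)/2.76008 × 100 = 63.7691%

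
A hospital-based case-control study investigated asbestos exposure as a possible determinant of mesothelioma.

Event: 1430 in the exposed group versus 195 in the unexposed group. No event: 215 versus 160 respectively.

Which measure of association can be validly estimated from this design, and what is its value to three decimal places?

From the description: a = 1430, b = 215, c = 195, d = 160.
This is a hospital-based case-control study: participants were sampled on outcome status, so risks in the source population cannot be estimated directly — relative risk is not valid here. The odds ratio is the appropriate measure.
OR = (a·d)/(b·c) = (1430 × 160) / (215 × 195) = 228800 / 41925 = 5.45736

5.457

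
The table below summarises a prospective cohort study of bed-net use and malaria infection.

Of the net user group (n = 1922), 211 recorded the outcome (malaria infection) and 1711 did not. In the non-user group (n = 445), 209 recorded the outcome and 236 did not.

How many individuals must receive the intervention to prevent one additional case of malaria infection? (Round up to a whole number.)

Risk in treated group = 211/1922 = 0.10978; risk in control = 209/445 = 0.46966.
Absolute risk reduction = 0.46966 − 0.10978 = 0.35988
NNT = 1 / ARR = 1 / 0.35988 = 2.779 → round up → 3

3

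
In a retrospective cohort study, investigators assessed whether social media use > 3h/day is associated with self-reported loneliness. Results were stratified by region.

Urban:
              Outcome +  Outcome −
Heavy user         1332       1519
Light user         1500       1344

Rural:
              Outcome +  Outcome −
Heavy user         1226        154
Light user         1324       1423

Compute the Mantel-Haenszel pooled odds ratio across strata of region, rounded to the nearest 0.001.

OR_MH = Σ(aᵢdᵢ/nᵢ) / Σ(bᵢcᵢ/nᵢ), where nᵢ is the stratum total.
Stratum 1 (Urban): n = 5695; a·d/n = 1332·1344/5695 = 314.3473; b·c/n = 1519·1500/5695 = 400.0878
Stratum 2 (Rural): n = 4127; a·d/n = 1226·1423/4127 = 422.7279; b·c/n = 154·1324/4127 = 49.4054
OR_MH = (314.3473 + 422.7279) / (400.0878 + 49.4054) = 737.0752 / 449.4932 = 1.63979

1.640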